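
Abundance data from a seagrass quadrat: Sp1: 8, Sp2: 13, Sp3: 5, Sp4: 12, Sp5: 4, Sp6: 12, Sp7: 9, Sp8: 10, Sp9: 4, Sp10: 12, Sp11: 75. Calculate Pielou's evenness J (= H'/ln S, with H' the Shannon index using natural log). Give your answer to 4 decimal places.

0.7913

Total N = 8+13+5+12+4+12+9+10+4+12+75 = 164, so the proportions are 0.04878, 0.079268, 0.030488, 0.073171, 0.02439, 0.073171, 0.054878, 0.060976, 0.02439, 0.073171, 0.457317 (working shown to 6 dp, full precision carried).
H' = −Σ pᵢ ln pᵢ = −((-0.147338) + (-0.200939) + (-0.106416) + (-0.191339) + (-0.090575) + (-0.191339) + (-0.159291) + (-0.170566) + (-0.090575) + (-0.191339) + (-0.357795)) = 1.897509.
With S = 11 species, ln S = 2.397895, so J = 1.897509/2.397895 = 0.791323, i.e. 0.7913 to 4 decimal places.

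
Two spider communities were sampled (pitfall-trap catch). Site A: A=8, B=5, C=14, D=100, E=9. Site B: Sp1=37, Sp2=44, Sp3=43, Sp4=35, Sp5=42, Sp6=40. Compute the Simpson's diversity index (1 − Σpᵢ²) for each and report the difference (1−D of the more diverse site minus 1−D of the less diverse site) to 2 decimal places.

0.39

Site A: N=136, proportions 0.0588, 0.0368, 0.1029, 0.7353, 0.0662, giving 1−D = 0.4396 (working shown to 4 dp, full precision carried).
Site B: N=241, proportions 0.1535, 0.1826, 0.1784, 0.1452, 0.1743, 0.166, giving 1−D = 0.8323.
Difference = |0.4396 − 0.8323| = 0.3927, i.e. 0.39 to 2 decimal places.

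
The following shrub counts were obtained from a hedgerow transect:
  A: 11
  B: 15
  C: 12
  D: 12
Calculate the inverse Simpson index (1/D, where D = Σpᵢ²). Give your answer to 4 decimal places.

Total N = 11+15+12+12 = 50, so the proportions are 0.22, 0.3, 0.24, 0.24 (working shown to 8 dp, full precision carried).
D = 0.22² + 0.3² + 0.24² + 0.24² = 0.04840000 + 0.09000000 + 0.05760000 + 0.05760000 = 0.25360000.
So 1/D = 3.943218, i.e. 3.9432 to 4 decimal places.

3.9432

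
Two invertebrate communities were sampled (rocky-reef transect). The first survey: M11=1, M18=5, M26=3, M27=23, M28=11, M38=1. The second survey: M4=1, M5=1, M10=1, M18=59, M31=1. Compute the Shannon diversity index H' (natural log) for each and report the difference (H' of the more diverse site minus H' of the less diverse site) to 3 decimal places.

The first survey: N=44, proportions 0.02273, 0.11364, 0.06818, 0.52273, 0.25, 0.02273, giving H' = 1.28791 (working shown to 5 dp, full precision carried).
The second survey: N=63, proportions 0.01587, 0.01587, 0.01587, 0.93651, 0.01587, giving H' = 0.32449.
Difference = |1.28791 − 0.32449| = 0.96342, i.e. 0.963 to 3 decimal places.

0.963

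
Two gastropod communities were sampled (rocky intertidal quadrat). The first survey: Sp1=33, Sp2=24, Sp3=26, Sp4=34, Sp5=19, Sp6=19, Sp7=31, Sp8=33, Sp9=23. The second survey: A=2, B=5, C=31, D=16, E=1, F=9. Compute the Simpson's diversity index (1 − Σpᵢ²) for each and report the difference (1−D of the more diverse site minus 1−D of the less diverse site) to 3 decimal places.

The first survey: N=242, proportions 0.13636, 0.09917, 0.10744, 0.1405, 0.07851, 0.07851, 0.1281, 0.13636, 0.09504, giving 1−D = 0.88392 (working shown to 5 dp, full precision carried).
The second survey: N=64, proportions 0.03125, 0.07812, 0.48438, 0.25, 0.01562, 0.14062, giving 1−D = 0.67578.
Difference = |0.88392 − 0.67578| = 0.20814, i.e. 0.208 to 3 decimal places.

0.208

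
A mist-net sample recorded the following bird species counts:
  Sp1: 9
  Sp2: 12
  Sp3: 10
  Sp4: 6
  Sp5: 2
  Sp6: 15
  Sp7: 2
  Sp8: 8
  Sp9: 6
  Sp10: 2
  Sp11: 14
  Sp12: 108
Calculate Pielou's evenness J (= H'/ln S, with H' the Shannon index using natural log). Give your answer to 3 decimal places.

0.672

Total N = 9+12+10+6+2+15+2+8+6+2+14+108 = 194, so the proportions are 0.04639, 0.06186, 0.05155, 0.03093, 0.01031, 0.07732, 0.01031, 0.04124, 0.03093, 0.01031, 0.07216, 0.5567 (working shown to 5 dp, full precision carried).
H' = −Σ pᵢ ln pᵢ = −((-0.14245) + (-0.17214) + (-0.15285) + (-0.10751) + (-0.04716) + (-0.19792) + (-0.04716) + (-0.13148) + (-0.10751) + (-0.04716) + (-0.18971) + (-0.32607)) = 1.66913.
With S = 12 species, ln S = 2.48491, so J = 1.66913/2.48491 = 0.67171, i.e. 0.672 to 3 decimal places.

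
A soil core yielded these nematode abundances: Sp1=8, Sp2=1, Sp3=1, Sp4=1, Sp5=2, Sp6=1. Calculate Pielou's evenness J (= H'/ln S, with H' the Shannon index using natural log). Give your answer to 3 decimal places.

Total N = 8+1+1+1+2+1 = 14, so the proportions are 0.57143, 0.07143, 0.07143, 0.07143, 0.14286, 0.07143 (working shown to 5 dp, full precision carried).
H' = −Σ pᵢ ln pᵢ = −((-0.31978) + (-0.18850) + (-0.18850) + (-0.18850) + (-0.27799) + (-0.18850)) = 1.35178.
With S = 6 species, ln S = 1.79176, so J = 1.35178/1.79176 = 0.75445, i.e. 0.754 to 3 decimal places.

0.754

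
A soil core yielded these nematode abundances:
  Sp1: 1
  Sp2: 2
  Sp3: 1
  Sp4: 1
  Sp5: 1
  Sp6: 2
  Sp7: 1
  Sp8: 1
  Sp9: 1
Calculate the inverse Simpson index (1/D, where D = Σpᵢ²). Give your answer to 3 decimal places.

8.067

Total N = 1+2+1+1+1+2+1+1+1 = 11, so the proportions are 0.0909091, 0.1818182, 0.0909091, 0.0909091, 0.0909091, 0.1818182, 0.0909091, 0.0909091, 0.0909091 (working shown to 7 dp, full precision carried).
D = 0.0909091² + 0.1818182² + 0.0909091² + 0.0909091² + 0.0909091² + 0.1818182² + 0.0909091² + 0.0909091² + 0.0909091² = 0.0082645 + 0.0330579 + 0.0082645 + 0.0082645 + 0.0082645 + 0.0330579 + 0.0082645 + 0.0082645 + 0.0082645 = 0.1239669.
So 1/D = 8.06667, i.e. 8.067 to 3 decimal places.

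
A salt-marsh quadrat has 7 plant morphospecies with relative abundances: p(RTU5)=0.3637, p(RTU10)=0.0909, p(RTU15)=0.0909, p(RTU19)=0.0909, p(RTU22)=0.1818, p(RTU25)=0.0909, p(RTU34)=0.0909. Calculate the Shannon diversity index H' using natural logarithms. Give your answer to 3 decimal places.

Each pᵢ ln pᵢ term (working shown to 5 dp, full precision carried): 0.3637×(-1.01143)=-0.36786, 0.0909×(-2.39800)=-0.21798, 0.0909×(-2.39800)=-0.21798, 0.0909×(-2.39800)=-0.21798, 0.1818×(-1.70485)=-0.30994, 0.0909×(-2.39800)=-0.21798, 0.0909×(-2.39800)=-0.21798.
Sum = -1.76769, so H' = 1.768.

1.768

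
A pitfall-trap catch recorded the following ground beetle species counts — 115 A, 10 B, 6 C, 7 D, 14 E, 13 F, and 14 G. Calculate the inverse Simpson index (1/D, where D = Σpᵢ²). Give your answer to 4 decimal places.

Total N = 115+10+6+7+14+13+14 = 179, so the proportions are 0.6424581, 0.0558659, 0.0335196, 0.0391061, 0.0782123, 0.0726257, 0.0782123 (working shown to 7 dp, full precision carried).
D = 0.6424581² + 0.0558659² + 0.0335196² + 0.0391061² + 0.0782123² + 0.0726257² + 0.0782123² = 0.4127524 + 0.0031210 + 0.0011236 + 0.0015293 + 0.0061172 + 0.0052745 + 0.0061172 = 0.4360351.
So 1/D = 2.293393, i.e. 2.2934 to 4 decimal places.

2.2934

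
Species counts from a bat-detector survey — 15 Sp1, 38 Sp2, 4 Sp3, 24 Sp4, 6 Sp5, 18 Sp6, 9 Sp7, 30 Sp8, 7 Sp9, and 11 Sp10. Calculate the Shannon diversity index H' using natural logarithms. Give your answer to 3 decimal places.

Total N = 15+38+4+24+6+18+9+30+7+11 = 162, so the proportions are 0.09259, 0.23457, 0.02469, 0.14815, 0.03704, 0.11111, 0.05556, 0.18519, 0.04321, 0.0679 (working shown to 5 dp, full precision carried).
Each pᵢ ln pᵢ term: 0.09259×(-2.37955)=-0.22033, 0.23457×(-1.45001)=-0.34013, 0.02469×(-3.70130)=-0.09139, 0.14815×(-1.90954)=-0.28290, 0.03704×(-3.29584)=-0.12207, 0.11111×(-2.19722)=-0.24414, 0.05556×(-2.89037)=-0.16058, 0.18519×(-1.68640)=-0.31230, 0.04321×(-3.14169)=-0.13575, 0.0679×(-2.68970)=-0.18263.
Sum = -2.09220, so H' = 2.092.

2.092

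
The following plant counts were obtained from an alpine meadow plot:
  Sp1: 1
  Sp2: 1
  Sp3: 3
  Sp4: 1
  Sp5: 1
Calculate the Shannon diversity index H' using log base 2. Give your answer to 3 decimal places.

2.128

Total N = 1+1+3+1+1 = 7, so the proportions are 0.14286, 0.14286, 0.42857, 0.14286, 0.14286 (working shown to 5 dp, full precision carried).
Each pᵢ log₂ pᵢ term: 0.14286×(-2.80735)=-0.40105, 0.14286×(-2.80735)=-0.40105, 0.42857×(-1.22239)=-0.52388, 0.14286×(-2.80735)=-0.40105, 0.14286×(-2.80735)=-0.40105.
Sum = -2.12809, so H' = 2.128.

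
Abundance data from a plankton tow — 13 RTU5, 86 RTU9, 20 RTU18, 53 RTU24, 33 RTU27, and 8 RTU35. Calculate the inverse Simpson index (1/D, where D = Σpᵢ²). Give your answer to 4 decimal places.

3.8039

Total N = 13+86+20+53+33+8 = 213, so the proportions are 0.06103286, 0.40375587, 0.09389671, 0.24882629, 0.15492958, 0.03755869 (working shown to 8 dp, full precision carried).
D = 0.06103286² + 0.40375587² + 0.09389671² + 0.24882629² + 0.15492958² + 0.03755869² = 0.00372501 + 0.16301880 + 0.00881659 + 0.06191452 + 0.02400317 + 0.00141065 = 0.26288876.
So 1/D = 3.803890, i.e. 3.8039 to 4 decimal places.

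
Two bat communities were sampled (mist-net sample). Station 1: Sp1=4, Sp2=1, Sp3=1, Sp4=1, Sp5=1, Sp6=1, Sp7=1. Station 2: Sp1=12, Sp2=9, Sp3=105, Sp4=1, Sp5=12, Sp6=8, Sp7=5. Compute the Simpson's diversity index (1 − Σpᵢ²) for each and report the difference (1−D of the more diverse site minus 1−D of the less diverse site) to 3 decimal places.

0.277

Station 1: N=10, proportions 0.4, 0.1, 0.1, 0.1, 0.1, 0.1, 0.1, giving 1−D = 0.78000 (working shown to 5 dp, full precision carried).
Station 2: N=152, proportions 0.07895, 0.05921, 0.69079, 0.00658, 0.07895, 0.05263, 0.03289, giving 1−D = 0.50294.
Difference = |0.78000 − 0.50294| = 0.27706, i.e. 0.277 to 3 decimal places.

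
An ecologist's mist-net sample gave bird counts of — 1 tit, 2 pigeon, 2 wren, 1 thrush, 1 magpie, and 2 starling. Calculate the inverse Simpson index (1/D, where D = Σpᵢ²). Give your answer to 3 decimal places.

5.400

Total N = 1+2+2+1+1+2 = 9, so the proportions are 0.1111111, 0.2222222, 0.2222222, 0.1111111, 0.1111111, 0.2222222 (working shown to 7 dp, full precision carried).
D = 0.1111111² + 0.2222222² + 0.2222222² + 0.1111111² + 0.1111111² + 0.2222222² = 0.0123457 + 0.0493827 + 0.0493827 + 0.0123457 + 0.0123457 + 0.0493827 = 0.1851852.
So 1/D = 5.40000, i.e. 5.400 to 3 decimal places.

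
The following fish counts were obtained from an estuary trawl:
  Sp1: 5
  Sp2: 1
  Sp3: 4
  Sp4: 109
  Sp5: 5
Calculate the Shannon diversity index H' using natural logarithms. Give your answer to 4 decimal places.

Total N = 5+1+4+109+5 = 124, so the proportions are 0.040323, 0.008065, 0.032258, 0.879032, 0.040323 (working shown to 6 dp, full precision carried).
Each pᵢ ln pᵢ term: 0.040323×(-3.210844)=-0.129470, 0.008065×(-4.820282)=-0.038873, 0.032258×(-3.433987)=-0.110774, 0.879032×(-0.128934)=-0.113337, 0.040323×(-3.210844)=-0.129470.
Sum = -0.521923, so H' = 0.5219.

0.5219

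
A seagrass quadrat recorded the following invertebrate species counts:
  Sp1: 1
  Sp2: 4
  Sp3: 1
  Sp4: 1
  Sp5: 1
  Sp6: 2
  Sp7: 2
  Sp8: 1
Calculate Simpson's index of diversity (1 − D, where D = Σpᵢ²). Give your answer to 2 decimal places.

0.83

Total N = 1+4+1+1+1+2+2+1 = 13, so the proportions are 0.0769, 0.3077, 0.0769, 0.0769, 0.0769, 0.1538, 0.1538, 0.0769 (working shown to 4 dp, full precision carried).
D = 0.0769² + 0.3077² + 0.0769² + 0.0769² + 0.0769² + 0.1538² + 0.1538² + 0.0769² = 0.0059 + 0.0947 + 0.0059 + 0.0059 + 0.0059 + 0.0237 + 0.0237 + 0.0059 = 0.1716.
So 1 − D = 0.8284, i.e. 0.83 to 2 decimal places.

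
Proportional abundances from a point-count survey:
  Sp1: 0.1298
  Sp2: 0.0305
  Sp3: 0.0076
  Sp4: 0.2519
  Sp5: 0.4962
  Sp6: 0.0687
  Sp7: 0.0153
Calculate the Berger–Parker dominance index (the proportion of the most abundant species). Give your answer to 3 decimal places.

The largest proportion is 0.4962, i.e. d = 0.496 to 3 decimal places.

0.496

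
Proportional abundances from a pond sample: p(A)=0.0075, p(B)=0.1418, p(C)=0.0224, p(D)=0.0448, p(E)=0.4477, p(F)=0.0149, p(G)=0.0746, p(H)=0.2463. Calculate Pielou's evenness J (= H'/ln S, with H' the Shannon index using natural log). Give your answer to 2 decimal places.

0.72

H' = −Σ pᵢ ln pᵢ = −((-0.0367) + (-0.2770) + (-0.0851) + (-0.1391) + (-0.3598) + (-0.0627) + (-0.1936) + (-0.3451)) = 1.4991 (working shown to 4 dp, full precision carried).
With S = 8 species, ln S = 2.0794, so J = 1.4991/2.0794 = 0.7209, i.e. 0.72 to 2 decimal places.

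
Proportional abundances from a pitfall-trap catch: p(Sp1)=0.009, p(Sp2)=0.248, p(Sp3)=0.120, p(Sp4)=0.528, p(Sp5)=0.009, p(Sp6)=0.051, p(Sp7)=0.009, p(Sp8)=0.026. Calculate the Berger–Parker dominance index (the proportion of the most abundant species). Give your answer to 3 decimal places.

0.528

The largest proportion is 0.528, i.e. d = 0.528 to 3 decimal places.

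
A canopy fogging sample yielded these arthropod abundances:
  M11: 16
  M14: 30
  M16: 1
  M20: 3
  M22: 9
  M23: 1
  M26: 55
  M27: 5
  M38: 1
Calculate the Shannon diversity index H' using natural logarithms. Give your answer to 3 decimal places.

1.507

Total N = 16+30+1+3+9+1+55+5+1 = 121, so the proportions are 0.13223, 0.24793, 0.00826, 0.02479, 0.07438, 0.00826, 0.45455, 0.04132, 0.00826 (working shown to 5 dp, full precision carried).
Each pᵢ ln pᵢ term: 0.13223×(-2.02320)=-0.26753, 0.24793×(-1.39459)=-0.34577, 0.00826×(-4.79579)=-0.03963, 0.02479×(-3.69718)=-0.09167, 0.07438×(-2.59857)=-0.19328, 0.00826×(-4.79579)=-0.03963, 0.45455×(-0.78846)=-0.35839, 0.04132×(-3.18635)=-0.13167, 0.00826×(-4.79579)=-0.03963.
Sum = -1.50721, so H' = 1.507.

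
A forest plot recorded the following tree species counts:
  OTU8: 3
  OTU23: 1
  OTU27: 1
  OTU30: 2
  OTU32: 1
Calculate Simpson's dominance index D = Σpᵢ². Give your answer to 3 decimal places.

0.250

Total N = 3+1+1+2+1 = 8, so the proportions are 0.375, 0.125, 0.125, 0.25, 0.125 (working shown to 5 dp, full precision carried).
D = 0.375² + 0.125² + 0.125² + 0.25² + 0.125² = 0.14062 + 0.01562 + 0.01562 + 0.06250 + 0.01562 = 0.25000.
To 3 decimal places, D = 0.250.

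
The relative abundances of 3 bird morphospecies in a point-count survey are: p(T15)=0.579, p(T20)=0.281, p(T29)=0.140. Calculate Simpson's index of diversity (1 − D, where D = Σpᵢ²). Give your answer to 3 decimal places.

D = 0.579² + 0.281² + 0.14² = 0.33524 + 0.07896 + 0.01960 = 0.43380 (working shown to 5 dp, full precision carried).
So 1 − D = 0.56620, i.e. 0.566 to 3 decimal places.

0.566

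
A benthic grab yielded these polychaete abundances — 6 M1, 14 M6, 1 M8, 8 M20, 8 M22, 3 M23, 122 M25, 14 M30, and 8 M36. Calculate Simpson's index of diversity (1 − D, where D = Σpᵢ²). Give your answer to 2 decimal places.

0.54

Total N = 6+14+1+8+8+3+122+14+8 = 184, so the proportions are 0.0326, 0.0761, 0.0054, 0.0435, 0.0435, 0.0163, 0.663, 0.0761, 0.0435 (working shown to 4 dp, full precision carried).
D = 0.0326² + 0.0761² + 0.0054² + 0.0435² + 0.0435² + 0.0163² + 0.663² + 0.0761² + 0.0435² = 0.0011 + 0.0058 + 0.0000 + 0.0019 + 0.0019 + 0.0003 + 0.4396 + 0.0058 + 0.0019 = 0.4582.
So 1 − D = 0.5418, i.e. 0.54 to 2 decimal places.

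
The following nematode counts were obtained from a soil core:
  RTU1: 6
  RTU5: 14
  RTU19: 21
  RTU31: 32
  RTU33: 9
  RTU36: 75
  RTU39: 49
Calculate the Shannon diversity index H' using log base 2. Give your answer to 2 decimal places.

2.39

Total N = 6+14+21+32+9+75+49 = 206, so the proportions are 0.0291, 0.068, 0.1019, 0.1553, 0.0437, 0.3641, 0.2379 (working shown to 4 dp, full precision carried).
Each pᵢ log₂ pᵢ term: 0.0291×(-5.1015)=-0.1486, 0.068×(-3.8791)=-0.2636, 0.1019×(-3.2942)=-0.3358, 0.1553×(-2.6865)=-0.4173, 0.0437×(-4.5166)=-0.1973, 0.3641×(-1.4577)=-0.5307, 0.2379×(-2.0718)=-0.4928.
Sum = -2.3862, so H' = 2.39.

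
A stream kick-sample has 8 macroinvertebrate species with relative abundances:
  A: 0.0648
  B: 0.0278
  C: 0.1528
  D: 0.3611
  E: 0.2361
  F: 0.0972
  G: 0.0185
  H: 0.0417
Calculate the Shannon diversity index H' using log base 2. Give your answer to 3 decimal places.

Each pᵢ log₂ pᵢ term (working shown to 5 dp, full precision carried): 0.0648×(-3.94786)=-0.25582, 0.0278×(-5.16877)=-0.14369, 0.1528×(-2.71028)=-0.41413, 0.3611×(-1.46953)=-0.53065, 0.2361×(-2.08253)=-0.49169, 0.0972×(-3.36290)=-0.32687, 0.0185×(-5.75633)=-0.10649, 0.0417×(-4.58381)=-0.19114.
Sum = -2.46049, so H' = 2.460.

2.460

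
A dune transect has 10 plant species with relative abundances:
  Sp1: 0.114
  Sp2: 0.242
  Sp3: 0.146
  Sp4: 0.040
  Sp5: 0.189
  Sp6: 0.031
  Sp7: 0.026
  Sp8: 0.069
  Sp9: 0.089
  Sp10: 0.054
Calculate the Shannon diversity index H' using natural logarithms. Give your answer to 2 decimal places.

Each pᵢ ln pᵢ term (working shown to 4 dp, full precision carried): 0.114×(-2.1716)=-0.2476, 0.242×(-1.4188)=-0.3434, 0.146×(-1.9241)=-0.2809, 0.04×(-3.2189)=-0.1288, 0.189×(-1.6660)=-0.3149, 0.031×(-3.4738)=-0.1077, 0.026×(-3.6497)=-0.0949, 0.069×(-2.6736)=-0.1845, 0.089×(-2.4191)=-0.2153, 0.054×(-2.9188)=-0.1576.
Sum = -2.0754, so H' = 2.08.

2.08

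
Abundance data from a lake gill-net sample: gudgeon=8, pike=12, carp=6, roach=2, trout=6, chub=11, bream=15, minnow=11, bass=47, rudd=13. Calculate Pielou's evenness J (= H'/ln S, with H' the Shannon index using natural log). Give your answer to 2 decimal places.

0.87

Total N = 8+12+6+2+6+11+15+11+47+13 = 131, so the proportions are 0.0611, 0.0916, 0.0458, 0.0153, 0.0458, 0.084, 0.1145, 0.084, 0.3588, 0.0992 (working shown to 4 dp, full precision carried).
H' = −Σ pᵢ ln pᵢ = −((-0.1707) + (-0.2190) + (-0.1412) + (-0.0638) + (-0.1412) + (-0.2080) + (-0.2481) + (-0.2080) + (-0.3678) + (-0.2293)) = 1.9972.
With S = 10 species, ln S = 2.3026, so J = 1.9972/2.3026 = 0.8674, i.e. 0.87 to 2 decimal places.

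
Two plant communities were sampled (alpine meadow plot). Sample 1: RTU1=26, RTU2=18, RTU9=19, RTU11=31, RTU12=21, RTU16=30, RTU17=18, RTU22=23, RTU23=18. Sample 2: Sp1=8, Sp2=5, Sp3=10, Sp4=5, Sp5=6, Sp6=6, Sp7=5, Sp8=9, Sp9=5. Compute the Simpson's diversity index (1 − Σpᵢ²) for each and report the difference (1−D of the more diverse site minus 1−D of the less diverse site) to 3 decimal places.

Sample 1: N=204, proportions 0.12745, 0.08824, 0.09314, 0.15196, 0.10294, 0.14706, 0.08824, 0.11275, 0.08824, giving 1−D = 0.88370 (working shown to 5 dp, full precision carried).
Sample 2: N=59, proportions 0.13559, 0.08475, 0.16949, 0.08475, 0.10169, 0.10169, 0.08475, 0.15254, 0.08475, giving 1−D = 0.88021.
Difference = |0.88370 − 0.88021| = 0.00349, i.e. 0.003 to 3 decimal places.

0.003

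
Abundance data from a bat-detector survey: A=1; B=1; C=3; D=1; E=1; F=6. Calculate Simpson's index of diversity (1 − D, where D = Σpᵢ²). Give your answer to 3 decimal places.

Total N = 1+1+3+1+1+6 = 13, so the proportions are 0.07692, 0.07692, 0.23077, 0.07692, 0.07692, 0.46154 (working shown to 5 dp, full precision carried).
D = 0.07692² + 0.07692² + 0.23077² + 0.07692² + 0.07692² + 0.46154² = 0.00592 + 0.00592 + 0.05325 + 0.00592 + 0.00592 + 0.21302 = 0.28994.
So 1 − D = 0.71006, i.e. 0.710 to 3 decimal places.

0.710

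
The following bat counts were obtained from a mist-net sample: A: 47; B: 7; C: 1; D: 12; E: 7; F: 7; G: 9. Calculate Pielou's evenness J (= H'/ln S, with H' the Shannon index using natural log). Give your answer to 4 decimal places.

0.7627

Total N = 47+7+1+12+7+7+9 = 90, so the proportions are 0.522222, 0.077778, 0.011111, 0.133333, 0.077778, 0.077778, 0.1 (working shown to 6 dp, full precision carried).
H' = −Σ pᵢ ln pᵢ = −((-0.339268) + (-0.198637) + (-0.049998) + (-0.268654) + (-0.198637) + (-0.198637) + (-0.230259)) = 1.484088.
With S = 7 species, ln S = 1.945910, so J = 1.484088/1.945910 = 0.762670, i.e. 0.7627 to 4 decimal places.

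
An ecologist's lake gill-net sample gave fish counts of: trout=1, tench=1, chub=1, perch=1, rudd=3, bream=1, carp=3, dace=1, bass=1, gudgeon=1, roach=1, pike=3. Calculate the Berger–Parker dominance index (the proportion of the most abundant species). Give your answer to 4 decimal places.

Total N = 1+1+1+1+3+1+3+1+1+1+1+3 = 18, so the proportions are 0.055556, 0.055556, 0.055556, 0.055556, 0.166667, 0.055556, 0.166667, 0.055556, 0.055556, 0.055556, 0.055556, 0.166667 (working shown to 6 dp, full precision carried).
The largest proportion is 0.166667, i.e. d = 0.1667 to 4 decimal places.

0.1667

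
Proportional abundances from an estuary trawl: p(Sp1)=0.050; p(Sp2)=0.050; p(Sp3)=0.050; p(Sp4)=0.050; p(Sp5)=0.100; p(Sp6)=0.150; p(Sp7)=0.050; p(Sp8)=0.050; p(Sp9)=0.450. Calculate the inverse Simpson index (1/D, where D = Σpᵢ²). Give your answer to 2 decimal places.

D = 0.05² + 0.05² + 0.05² + 0.05² + 0.1² + 0.15² + 0.05² + 0.05² + 0.45² = 0.002500 + 0.002500 + 0.002500 + 0.002500 + 0.010000 + 0.022500 + 0.002500 + 0.002500 + 0.202500 = 0.250000 (working shown to 6 dp, full precision carried).
So 1/D = 4.0000, i.e. 4.00 to 2 decimal places.

4.00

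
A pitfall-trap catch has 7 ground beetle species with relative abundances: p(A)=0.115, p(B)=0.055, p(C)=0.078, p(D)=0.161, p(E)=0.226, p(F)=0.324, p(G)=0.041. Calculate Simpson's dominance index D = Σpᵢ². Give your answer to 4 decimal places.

D = 0.115² + 0.055² + 0.078² + 0.161² + 0.226² + 0.324² + 0.041² = 0.013225 + 0.003025 + 0.006084 + 0.025921 + 0.051076 + 0.104976 + 0.001681 = 0.205988 (working shown to 6 dp, full precision carried).
To 4 decimal places, D = 0.2060.

0.2060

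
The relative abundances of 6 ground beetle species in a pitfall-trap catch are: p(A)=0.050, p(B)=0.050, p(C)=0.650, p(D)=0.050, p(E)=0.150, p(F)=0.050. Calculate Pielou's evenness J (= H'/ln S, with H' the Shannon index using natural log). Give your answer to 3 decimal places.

H' = −Σ pᵢ ln pᵢ = −((-0.14979) + (-0.14979) + (-0.28001) + (-0.14979) + (-0.28457) + (-0.14979)) = 1.16372 (working shown to 5 dp, full precision carried).
With S = 6 species, ln S = 1.79176, so J = 1.16372/1.79176 = 0.64949, i.e. 0.649 to 3 decimal places.

0.649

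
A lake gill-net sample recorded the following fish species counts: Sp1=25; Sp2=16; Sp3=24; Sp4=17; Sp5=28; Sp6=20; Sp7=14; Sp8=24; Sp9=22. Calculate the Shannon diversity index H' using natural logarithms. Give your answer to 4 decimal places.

Total N = 25+16+24+17+28+20+14+24+22 = 190, so the proportions are 0.131579, 0.084211, 0.126316, 0.089474, 0.147368, 0.105263, 0.073684, 0.126316, 0.115789 (working shown to 6 dp, full precision carried).
Each pᵢ ln pᵢ term: 0.131579×(-2.028148)=-0.266862, 0.084211×(-2.474435)=-0.208374, 0.126316×(-2.068970)=-0.261344, 0.089474×(-2.413811)=-0.215973, 0.147368×(-1.914820)=-0.282184, 0.105263×(-2.251292)=-0.236978, 0.073684×(-2.607967)=-0.192166, 0.126316×(-2.068970)=-0.261344, 0.115789×(-2.155982)=-0.249640.
Sum = -2.174863, so H' = 2.1749.

2.1749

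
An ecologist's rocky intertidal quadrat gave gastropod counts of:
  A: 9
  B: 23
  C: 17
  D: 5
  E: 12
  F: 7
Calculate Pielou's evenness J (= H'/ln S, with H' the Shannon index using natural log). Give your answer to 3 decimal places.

0.930

Total N = 9+23+17+5+12+7 = 73, so the proportions are 0.12329, 0.31507, 0.23288, 0.06849, 0.16438, 0.09589 (working shown to 5 dp, full precision carried).
H' = −Σ pᵢ ln pᵢ = −((-0.25807) + (-0.36389) + (-0.33936) + (-0.18363) + (-0.29680) + (-0.22482)) = 1.66658.
With S = 6 species, ln S = 1.79176, so J = 1.66658/1.79176 = 0.93013, i.e. 0.930 to 3 decimal places.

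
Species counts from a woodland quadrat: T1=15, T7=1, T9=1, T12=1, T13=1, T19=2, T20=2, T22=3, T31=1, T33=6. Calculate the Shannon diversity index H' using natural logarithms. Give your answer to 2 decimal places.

1.76

Total N = 15+1+1+1+1+2+2+3+1+6 = 33, so the proportions are 0.4545, 0.0303, 0.0303, 0.0303, 0.0303, 0.0606, 0.0606, 0.0909, 0.0303, 0.1818 (working shown to 4 dp, full precision carried).
Each pᵢ ln pᵢ term: 0.4545×(-0.7885)=-0.3584, 0.0303×(-3.4965)=-0.1060, 0.0303×(-3.4965)=-0.1060, 0.0303×(-3.4965)=-0.1060, 0.0303×(-3.4965)=-0.1060, 0.0606×(-2.8034)=-0.1699, 0.0606×(-2.8034)=-0.1699, 0.0909×(-2.3979)=-0.2180, 0.0303×(-3.4965)=-0.1060, 0.1818×(-1.7047)=-0.3100.
Sum = -1.7559, so H' = 1.76.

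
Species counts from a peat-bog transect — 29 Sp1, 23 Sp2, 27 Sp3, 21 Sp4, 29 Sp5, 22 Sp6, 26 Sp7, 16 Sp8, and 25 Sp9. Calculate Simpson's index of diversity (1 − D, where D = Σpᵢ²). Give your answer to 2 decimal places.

0.89

Total N = 29+23+27+21+29+22+26+16+25 = 218, so the proportions are 0.133, 0.1055, 0.1239, 0.0963, 0.133, 0.1009, 0.1193, 0.0734, 0.1147 (working shown to 4 dp, full precision carried).
D = 0.133² + 0.1055² + 0.1239² + 0.0963² + 0.133² + 0.1009² + 0.1193² + 0.0734² + 0.1147² = 0.0177 + 0.0111 + 0.0153 + 0.0093 + 0.0177 + 0.0102 + 0.0142 + 0.0054 + 0.0132 = 0.1141.
So 1 − D = 0.8859, i.e. 0.89 to 2 decimal places.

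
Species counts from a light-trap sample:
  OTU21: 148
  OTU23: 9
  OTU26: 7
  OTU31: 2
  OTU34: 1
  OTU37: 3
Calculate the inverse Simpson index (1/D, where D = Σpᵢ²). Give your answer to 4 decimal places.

1.3108

Total N = 148+9+7+2+1+3 = 170, so the proportions are 0.8705882, 0.0529412, 0.0411765, 0.0117647, 0.0058824, 0.0176471 (working shown to 7 dp, full precision carried).
D = 0.8705882² + 0.0529412² + 0.0411765² + 0.0117647² + 0.0058824² + 0.0176471² = 0.7579239 + 0.0028028 + 0.0016955 + 0.0001384 + 0.0000346 + 0.0003114 = 0.7629066.
So 1/D = 1.310776, i.e. 1.3108 to 4 decimal places.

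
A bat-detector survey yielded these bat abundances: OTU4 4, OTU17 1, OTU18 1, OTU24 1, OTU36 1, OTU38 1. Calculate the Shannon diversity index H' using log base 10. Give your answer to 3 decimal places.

0.687

Total N = 4+1+1+1+1+1 = 9, so the proportions are 0.44444, 0.11111, 0.11111, 0.11111, 0.11111, 0.11111 (working shown to 5 dp, full precision carried).
Each pᵢ log₁₀ pᵢ term: 0.44444×(-0.35218)=-0.15653, 0.11111×(-0.95424)=-0.10603, 0.11111×(-0.95424)=-0.10603, 0.11111×(-0.95424)=-0.10603, 0.11111×(-0.95424)=-0.10603, 0.11111×(-0.95424)=-0.10603.
Sum = -0.68666, so H' = 0.687.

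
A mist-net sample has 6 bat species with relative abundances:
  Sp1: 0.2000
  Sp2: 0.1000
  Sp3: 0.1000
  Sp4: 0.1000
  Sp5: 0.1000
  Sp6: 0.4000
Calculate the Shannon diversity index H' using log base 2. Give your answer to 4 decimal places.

2.3219

Each pᵢ log₂ pᵢ term (working shown to 6 dp, full precision carried): 0.2×(-2.321928)=-0.464386, 0.1×(-3.321928)=-0.332193, 0.1×(-3.321928)=-0.332193, 0.1×(-3.321928)=-0.332193, 0.1×(-3.321928)=-0.332193, 0.4×(-1.321928)=-0.528771.
Sum = -2.321928, so H' = 2.3219.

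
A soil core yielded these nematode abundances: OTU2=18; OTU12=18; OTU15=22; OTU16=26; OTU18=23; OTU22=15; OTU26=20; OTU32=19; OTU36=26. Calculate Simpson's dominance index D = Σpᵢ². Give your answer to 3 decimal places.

Total N = 18+18+22+26+23+15+20+19+26 = 187, so the proportions are 0.09626, 0.09626, 0.11765, 0.13904, 0.12299, 0.08021, 0.10695, 0.1016, 0.13904 (working shown to 5 dp, full precision carried).
D = 0.09626² + 0.09626² + 0.11765² + 0.13904² + 0.12299² + 0.08021² + 0.10695² + 0.1016² + 0.13904² = 0.00927 + 0.00927 + 0.01384 + 0.01933 + 0.01513 + 0.00643 + 0.01144 + 0.01032 + 0.01933 = 0.11436.
To 3 decimal places, D = 0.114.

0.114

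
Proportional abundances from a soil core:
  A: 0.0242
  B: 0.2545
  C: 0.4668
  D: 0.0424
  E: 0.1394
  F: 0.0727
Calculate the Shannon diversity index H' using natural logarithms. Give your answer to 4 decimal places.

1.3932

Each pᵢ ln pᵢ term (working shown to 6 dp, full precision carried): 0.0242×(-3.721403)=-0.090058, 0.2545×(-1.368454)=-0.348272, 0.4668×(-0.761854)=-0.355634, 0.0424×(-3.160607)=-0.134010, 0.1394×(-1.970408)=-0.274675, 0.0727×(-2.621414)=-0.190577.
Sum = -1.393225, so H' = 1.3932.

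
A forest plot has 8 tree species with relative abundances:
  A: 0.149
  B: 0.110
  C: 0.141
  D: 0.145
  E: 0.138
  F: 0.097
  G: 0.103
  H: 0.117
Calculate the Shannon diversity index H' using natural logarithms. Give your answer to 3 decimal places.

2.067

Each pᵢ ln pᵢ term (working shown to 5 dp, full precision carried): 0.149×(-1.90381)=-0.28367, 0.11×(-2.20727)=-0.24280, 0.141×(-1.95900)=-0.27622, 0.145×(-1.93102)=-0.28000, 0.138×(-1.98050)=-0.27331, 0.097×(-2.33304)=-0.22631, 0.103×(-2.27303)=-0.23412, 0.117×(-2.14558)=-0.25103.
Sum = -2.06745, so H' = 2.067.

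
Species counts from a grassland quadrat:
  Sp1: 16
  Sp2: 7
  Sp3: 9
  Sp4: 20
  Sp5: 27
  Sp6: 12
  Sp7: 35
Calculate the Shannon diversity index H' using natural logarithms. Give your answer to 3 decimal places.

Total N = 16+7+9+20+27+12+35 = 126, so the proportions are 0.12698, 0.05556, 0.07143, 0.15873, 0.21429, 0.09524, 0.27778 (working shown to 5 dp, full precision carried).
Each pᵢ ln pᵢ term: 0.12698×(-2.06369)=-0.26206, 0.05556×(-2.89037)=-0.16058, 0.07143×(-2.63906)=-0.18850, 0.15873×(-1.84055)=-0.29215, 0.21429×(-1.54045)=-0.33010, 0.09524×(-2.35138)=-0.22394, 0.27778×(-1.28093)=-0.35581.
Sum = -1.81314, so H' = 1.813.

1.813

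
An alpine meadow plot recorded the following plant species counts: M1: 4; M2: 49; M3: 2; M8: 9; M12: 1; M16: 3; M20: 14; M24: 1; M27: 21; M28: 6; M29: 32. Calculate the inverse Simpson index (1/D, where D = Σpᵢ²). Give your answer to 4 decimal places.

Total N = 4+49+2+9+1+3+14+1+21+6+32 = 142, so the proportions are 0.02816901, 0.34507042, 0.01408451, 0.06338028, 0.00704225, 0.02112676, 0.09859155, 0.00704225, 0.14788732, 0.04225352, 0.22535211 (working shown to 8 dp, full precision carried).
D = 0.02816901² + 0.34507042² + 0.01408451² + 0.06338028² + 0.00704225² + 0.02112676² + 0.09859155² + 0.00704225² + 0.14788732² + 0.04225352² + 0.22535211² = 0.00079349 + 0.11907360 + 0.00019837 + 0.00401706 + 0.00004959 + 0.00044634 + 0.00972029 + 0.00004959 + 0.02187066 + 0.00178536 + 0.05078357 = 0.20878794.
So 1/D = 4.789549, i.e. 4.7895 to 4 decimal places.

4.7895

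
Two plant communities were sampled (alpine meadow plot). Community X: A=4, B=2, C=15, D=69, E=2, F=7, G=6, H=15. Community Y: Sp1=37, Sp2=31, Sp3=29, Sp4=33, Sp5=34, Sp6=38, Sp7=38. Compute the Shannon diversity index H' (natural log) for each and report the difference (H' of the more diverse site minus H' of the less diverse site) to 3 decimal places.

0.538

Community X: N=120, proportions 0.033333, 0.016667, 0.125, 0.575, 0.016667, 0.058333, 0.05, 0.125, giving H' = 1.403454 (working shown to 6 dp, full precision carried).
Community Y: N=240, proportions 0.154167, 0.129167, 0.120833, 0.1375, 0.141667, 0.158333, 0.158333, giving H' = 1.941278.
Difference = |1.403454 − 1.941278| = 0.537824, i.e. 0.538 to 3 decimal places.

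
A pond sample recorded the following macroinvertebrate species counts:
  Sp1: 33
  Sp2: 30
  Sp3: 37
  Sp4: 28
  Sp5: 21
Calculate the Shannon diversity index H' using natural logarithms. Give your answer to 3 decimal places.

1.593

Total N = 33+30+37+28+21 = 149, so the proportions are 0.22148, 0.20134, 0.24832, 0.18792, 0.14094 (working shown to 5 dp, full precision carried).
Each pᵢ ln pᵢ term: 0.22148×(-1.50744)=-0.33386, 0.20134×(-1.60275)=-0.32270, 0.24832×(-1.39303)=-0.34592, 0.18792×(-1.67174)=-0.31415, 0.14094×(-1.95942)=-0.27616.
Sum = -1.59280, so H' = 1.593.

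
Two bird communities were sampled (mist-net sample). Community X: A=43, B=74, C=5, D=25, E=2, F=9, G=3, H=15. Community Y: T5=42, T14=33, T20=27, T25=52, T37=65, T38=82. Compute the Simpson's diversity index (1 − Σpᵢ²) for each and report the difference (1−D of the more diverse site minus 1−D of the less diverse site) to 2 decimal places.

0.08

Community X: N=176, proportions 0.24432, 0.42045, 0.02841, 0.14205, 0.01136, 0.05114, 0.01705, 0.08523, giving 1−D = 0.73224 (working shown to 5 dp, full precision carried).
Community Y: N=301, proportions 0.13953, 0.10963, 0.0897, 0.17276, 0.21595, 0.27243, giving 1−D = 0.80977.
Difference = |0.73224 − 0.80977| = 0.07753, i.e. 0.08 to 2 decimal places.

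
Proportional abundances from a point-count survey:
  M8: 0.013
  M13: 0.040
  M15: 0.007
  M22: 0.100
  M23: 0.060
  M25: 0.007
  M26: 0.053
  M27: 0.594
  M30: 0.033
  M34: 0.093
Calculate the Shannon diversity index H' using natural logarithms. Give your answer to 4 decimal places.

1.4523

Each pᵢ ln pᵢ term (working shown to 6 dp, full precision carried): 0.013×(-4.342806)=-0.056456, 0.04×(-3.218876)=-0.128755, 0.007×(-4.961845)=-0.034733, 0.1×(-2.302585)=-0.230259, 0.06×(-2.813411)=-0.168805, 0.007×(-4.961845)=-0.034733, 0.053×(-2.937463)=-0.155686, 0.594×(-0.520876)=-0.309400, 0.033×(-3.411248)=-0.112571, 0.093×(-2.375156)=-0.220889.
Sum = -1.452287, so H' = 1.4523.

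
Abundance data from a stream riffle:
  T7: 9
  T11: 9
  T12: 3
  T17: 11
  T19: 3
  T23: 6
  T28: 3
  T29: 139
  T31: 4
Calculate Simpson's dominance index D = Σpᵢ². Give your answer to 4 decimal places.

Total N = 9+9+3+11+3+6+3+139+4 = 187, so the proportions are 0.048128, 0.048128, 0.016043, 0.058824, 0.016043, 0.032086, 0.016043, 0.743316, 0.02139 (working shown to 6 dp, full precision carried).
D = 0.048128² + 0.048128² + 0.016043² + 0.058824² + 0.016043² + 0.032086² + 0.016043² + 0.743316² + 0.02139² = 0.002316 + 0.002316 + 0.000257 + 0.003460 + 0.000257 + 0.001029 + 0.000257 + 0.552518 + 0.000458 = 0.562870.
To 4 decimal places, D = 0.5629.

0.5629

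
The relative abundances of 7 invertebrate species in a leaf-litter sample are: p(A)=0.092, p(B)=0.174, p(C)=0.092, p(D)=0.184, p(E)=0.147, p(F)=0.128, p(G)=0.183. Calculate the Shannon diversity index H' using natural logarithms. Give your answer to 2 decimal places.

Each pᵢ ln pᵢ term (working shown to 4 dp, full precision carried): 0.092×(-2.3860)=-0.2195, 0.174×(-1.7487)=-0.3043, 0.092×(-2.3860)=-0.2195, 0.184×(-1.6928)=-0.3115, 0.147×(-1.9173)=-0.2818, 0.128×(-2.0557)=-0.2631, 0.183×(-1.6983)=-0.3108.
Sum = -1.9105, so H' = 1.91.

1.91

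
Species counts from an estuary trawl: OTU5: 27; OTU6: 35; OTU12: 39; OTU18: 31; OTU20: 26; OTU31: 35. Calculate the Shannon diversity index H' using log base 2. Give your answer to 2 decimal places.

2.57

Total N = 27+35+39+31+26+35 = 193, so the proportions are 0.1399, 0.1813, 0.2021, 0.1606, 0.1347, 0.1813 (working shown to 4 dp, full precision carried).
Each pᵢ log₂ pᵢ term: 0.1399×(-2.8376)=-0.3970, 0.1813×(-2.4632)=-0.4467, 0.2021×(-2.3071)=-0.4662, 0.1606×(-2.6383)=-0.4238, 0.1347×(-2.8920)=-0.3896, 0.1813×(-2.4632)=-0.4467.
Sum = -2.5699, so H' = 2.57.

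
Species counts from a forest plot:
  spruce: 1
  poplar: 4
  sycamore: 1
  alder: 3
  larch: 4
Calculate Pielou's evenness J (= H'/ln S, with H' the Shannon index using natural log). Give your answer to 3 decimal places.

0.906

Total N = 1+4+1+3+4 = 13, so the proportions are 0.07692, 0.30769, 0.07692, 0.23077, 0.30769 (working shown to 5 dp, full precision carried).
H' = −Σ pᵢ ln pᵢ = −((-0.19730) + (-0.36266) + (-0.19730) + (-0.33839) + (-0.36266)) = 1.45832.
With S = 5 species, ln S = 1.60944, so J = 1.45832/1.60944 = 0.90610, i.e. 0.906 to 3 decimal places.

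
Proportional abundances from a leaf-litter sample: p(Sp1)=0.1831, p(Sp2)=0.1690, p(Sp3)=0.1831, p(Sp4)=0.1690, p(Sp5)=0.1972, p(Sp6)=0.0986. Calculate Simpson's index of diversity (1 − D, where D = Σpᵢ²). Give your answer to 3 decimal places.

D = 0.1831² + 0.169² + 0.1831² + 0.169² + 0.1972² + 0.0986² = 0.03353 + 0.02856 + 0.03353 + 0.02856 + 0.03889 + 0.00972 = 0.17278 (working shown to 5 dp, full precision carried).
So 1 − D = 0.82722, i.e. 0.827 to 3 decimal places.

0.827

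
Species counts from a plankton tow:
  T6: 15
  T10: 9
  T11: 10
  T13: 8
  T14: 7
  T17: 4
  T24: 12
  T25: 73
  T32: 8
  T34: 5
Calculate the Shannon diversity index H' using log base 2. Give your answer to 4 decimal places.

2.5862

Total N = 15+9+10+8+7+4+12+73+8+5 = 151, so the proportions are 0.099338, 0.059603, 0.066225, 0.05298, 0.046358, 0.02649, 0.07947, 0.483444, 0.05298, 0.033113 (working shown to 6 dp, full precision carried).
Each pᵢ log₂ pᵢ term: 0.099338×(-3.331514)=-0.330945, 0.059603×(-4.068480)=-0.242492, 0.066225×(-3.916477)=-0.259369, 0.05298×(-4.238405)=-0.224551, 0.046358×(-4.431050)=-0.205413, 0.02649×(-5.238405)=-0.138766, 0.07947×(-3.653442)=-0.290340, 0.483444×(-1.048580)=-0.506929, 0.05298×(-4.238405)=-0.224551, 0.033113×(-4.916477)=-0.162797.
Sum = -2.586154, so H' = 2.5862.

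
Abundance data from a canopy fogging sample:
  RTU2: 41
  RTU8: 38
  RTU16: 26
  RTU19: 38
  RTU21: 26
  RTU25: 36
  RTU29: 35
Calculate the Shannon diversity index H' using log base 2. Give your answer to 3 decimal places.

2.788

Total N = 41+38+26+38+26+36+35 = 240, so the proportions are 0.17083, 0.15833, 0.10833, 0.15833, 0.10833, 0.15, 0.14583 (working shown to 5 dp, full precision carried).
Each pᵢ log₂ pᵢ term: 0.17083×(-2.54934)=-0.43551, 0.15833×(-2.65896)=-0.42100, 0.10833×(-3.20645)=-0.34737, 0.15833×(-2.65896)=-0.42100, 0.10833×(-3.20645)=-0.34737, 0.15×(-2.73697)=-0.41054, 0.14583×(-2.77761)=-0.40507.
Sum = -2.78786, so H' = 2.788.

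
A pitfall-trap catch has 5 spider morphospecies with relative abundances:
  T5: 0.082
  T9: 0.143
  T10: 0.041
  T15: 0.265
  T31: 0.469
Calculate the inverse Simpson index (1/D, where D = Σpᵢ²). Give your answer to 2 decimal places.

D = 0.082² + 0.143² + 0.041² + 0.265² + 0.469² = 0.00672 + 0.02045 + 0.00168 + 0.07023 + 0.21996 = 0.31904 (working shown to 5 dp, full precision carried).
So 1/D = 3.1344, i.e. 3.13 to 2 decimal places.

3.13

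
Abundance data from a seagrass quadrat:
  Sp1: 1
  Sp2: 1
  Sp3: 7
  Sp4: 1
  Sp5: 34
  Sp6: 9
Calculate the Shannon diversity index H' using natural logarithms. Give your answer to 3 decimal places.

1.078

Total N = 1+1+7+1+34+9 = 53, so the proportions are 0.01887, 0.01887, 0.13208, 0.01887, 0.64151, 0.16981 (working shown to 5 dp, full precision carried).
Each pᵢ ln pᵢ term: 0.01887×(-3.97029)=-0.07491, 0.01887×(-3.97029)=-0.07491, 0.13208×(-2.02438)=-0.26737, 0.01887×(-3.97029)=-0.07491, 0.64151×(-0.44393)=-0.28479, 0.16981×(-1.77307)=-0.30109.
Sum = -1.07798, so H' = 1.078.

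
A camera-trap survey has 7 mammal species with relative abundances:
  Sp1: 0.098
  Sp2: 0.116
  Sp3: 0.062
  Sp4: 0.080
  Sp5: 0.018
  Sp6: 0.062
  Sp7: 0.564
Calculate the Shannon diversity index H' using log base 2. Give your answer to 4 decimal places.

2.0482

Each pᵢ log₂ pᵢ term (working shown to 6 dp, full precision carried): 0.098×(-3.351074)=-0.328405, 0.116×(-3.107803)=-0.360505, 0.062×(-4.011588)=-0.248718, 0.08×(-3.643856)=-0.291508, 0.018×(-5.795859)=-0.104325, 0.062×(-4.011588)=-0.248718, 0.564×(-0.826233)=-0.465995.
Sum = -2.048177, so H' = 2.0482.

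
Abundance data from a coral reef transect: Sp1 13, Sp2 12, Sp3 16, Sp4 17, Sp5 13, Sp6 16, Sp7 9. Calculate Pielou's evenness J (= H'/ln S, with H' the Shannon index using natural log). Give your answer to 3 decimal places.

Total N = 13+12+16+17+13+16+9 = 96, so the proportions are 0.13542, 0.125, 0.16667, 0.17708, 0.13542, 0.16667, 0.09375 (working shown to 5 dp, full precision carried).
H' = −Σ pᵢ ln pᵢ = −((-0.27075) + (-0.25993) + (-0.29863) + (-0.30656) + (-0.27075) + (-0.29863) + (-0.22192)) = 1.92716.
With S = 7 species, ln S = 1.94591, so J = 1.92716/1.94591 = 0.99036, i.e. 0.990 to 3 decimal places.

0.990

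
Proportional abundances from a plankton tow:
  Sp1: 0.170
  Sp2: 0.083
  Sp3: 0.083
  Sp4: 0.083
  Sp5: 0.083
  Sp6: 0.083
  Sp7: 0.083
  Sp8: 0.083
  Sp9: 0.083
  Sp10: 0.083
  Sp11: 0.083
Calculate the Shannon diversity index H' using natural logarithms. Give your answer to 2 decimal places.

Each pᵢ ln pᵢ term (working shown to 4 dp, full precision carried): 0.17×(-1.7720)=-0.3012, 0.083×(-2.4889)=-0.2066, 0.083×(-2.4889)=-0.2066, 0.083×(-2.4889)=-0.2066, 0.083×(-2.4889)=-0.2066, 0.083×(-2.4889)=-0.2066, 0.083×(-2.4889)=-0.2066, 0.083×(-2.4889)=-0.2066, 0.083×(-2.4889)=-0.2066, 0.083×(-2.4889)=-0.2066, 0.083×(-2.4889)=-0.2066.
Sum = -2.3670, so H' = 2.37.

2.37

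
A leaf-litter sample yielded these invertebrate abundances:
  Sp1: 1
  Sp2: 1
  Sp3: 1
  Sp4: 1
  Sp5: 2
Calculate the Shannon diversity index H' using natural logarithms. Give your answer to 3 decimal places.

Total N = 1+1+1+1+2 = 6, so the proportions are 0.16667, 0.16667, 0.16667, 0.16667, 0.33333 (working shown to 5 dp, full precision carried).
Each pᵢ ln pᵢ term: 0.16667×(-1.79176)=-0.29863, 0.16667×(-1.79176)=-0.29863, 0.16667×(-1.79176)=-0.29863, 0.16667×(-1.79176)=-0.29863, 0.33333×(-1.09861)=-0.36620.
Sum = -1.56071, so H' = 1.561.

1.561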